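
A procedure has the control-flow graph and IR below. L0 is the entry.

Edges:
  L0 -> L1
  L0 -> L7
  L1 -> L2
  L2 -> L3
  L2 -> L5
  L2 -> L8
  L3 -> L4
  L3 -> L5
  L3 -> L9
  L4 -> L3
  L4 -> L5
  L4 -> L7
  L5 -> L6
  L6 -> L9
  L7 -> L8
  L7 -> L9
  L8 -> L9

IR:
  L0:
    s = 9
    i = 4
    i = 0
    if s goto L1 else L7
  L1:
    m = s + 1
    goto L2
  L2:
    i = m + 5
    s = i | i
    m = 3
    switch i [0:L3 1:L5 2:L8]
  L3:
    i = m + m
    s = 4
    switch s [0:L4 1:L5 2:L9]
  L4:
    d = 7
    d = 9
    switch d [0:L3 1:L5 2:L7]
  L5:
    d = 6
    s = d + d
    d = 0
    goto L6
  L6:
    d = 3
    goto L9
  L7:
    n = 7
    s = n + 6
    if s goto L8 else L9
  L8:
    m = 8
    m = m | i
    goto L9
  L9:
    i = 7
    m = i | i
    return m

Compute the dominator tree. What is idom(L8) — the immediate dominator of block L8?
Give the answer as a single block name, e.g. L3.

Answer: L0

Derivation:
idom tree: L1←L0 L2←L1 L3←L2 L4←L3 L5←L2 L6←L5 L7←L0 L8←L0 L9←L0
Join-block Dom:
  L3: preds {L2,L4}: {L0,L1,L2} ∩ {L0,L1,L2,L3,L4} = {L0,L1,L2}; idom=L2
  L5: preds {L2,L3,L4}: {L0,L1,L2} ∩ {L0,L1,L2,L3} ∩ {L0,L1,L2,L3,L4} = {L0,L1,L2}; idom=L2
  L7: preds {L0,L4}: {L0} ∩ {L0,L1,L2,L3,L4} = {L0}; idom=L0
  L8: preds {L2,L7}: {L0,L1,L2} ∩ {L0,L7} = {L0}; idom=L0
  L9: preds {L3,L6,L7,L8}: {L0,L1,L2,L3} ∩ {L0,L1,L2,L5,L6} ∩ {L0,L7} ∩ {L0,L8} = {L0}; idom=L0

idom(L8) = L0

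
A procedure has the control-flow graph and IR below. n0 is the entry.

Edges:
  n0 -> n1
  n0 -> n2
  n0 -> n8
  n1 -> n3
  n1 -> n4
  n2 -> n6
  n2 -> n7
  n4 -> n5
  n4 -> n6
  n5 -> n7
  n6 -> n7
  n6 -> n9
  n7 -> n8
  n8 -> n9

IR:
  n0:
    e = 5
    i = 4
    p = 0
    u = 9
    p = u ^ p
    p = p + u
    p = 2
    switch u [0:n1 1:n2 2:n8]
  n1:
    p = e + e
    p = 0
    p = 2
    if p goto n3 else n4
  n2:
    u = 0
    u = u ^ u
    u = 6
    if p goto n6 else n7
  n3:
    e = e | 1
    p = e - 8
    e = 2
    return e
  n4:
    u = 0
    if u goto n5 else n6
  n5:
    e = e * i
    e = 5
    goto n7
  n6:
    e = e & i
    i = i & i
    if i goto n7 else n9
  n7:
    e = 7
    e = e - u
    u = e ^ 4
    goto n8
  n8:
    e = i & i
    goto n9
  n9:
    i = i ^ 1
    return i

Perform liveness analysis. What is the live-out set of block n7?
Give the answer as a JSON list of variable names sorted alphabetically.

Per-block:
  n0 def {e,i,p,u} use ∅
  n1 def {p} use {e}
  n2 def {u} use {p}
  n3 def {e,p} use {e}
  n4 def {u} use ∅
  n5 def {e} use {e,i}
  n6 def {e,i} use {e,i}
  n7 def {e,u} use {u}
  n8 def {e} use {i}
  n9 def {i} use {i}

Backward fixpoint:
  n0: in=∅ out={e,i,p}
  n1: in={e,i} out={e,i}
  n2: in={e,i,p} out={e,i,u}
  n3: in={e} out=∅
  n4: in={e,i} out={e,i,u}
  n5: in={e,i,u} out={i,u}
  n6: in={e,i,u} out={i,u}
  n7: in={i,u} out={i}
  n8: in={i} out={i}
  n9: in={i} out=∅

live-out(n7) = ["i"]

Answer: ["i"]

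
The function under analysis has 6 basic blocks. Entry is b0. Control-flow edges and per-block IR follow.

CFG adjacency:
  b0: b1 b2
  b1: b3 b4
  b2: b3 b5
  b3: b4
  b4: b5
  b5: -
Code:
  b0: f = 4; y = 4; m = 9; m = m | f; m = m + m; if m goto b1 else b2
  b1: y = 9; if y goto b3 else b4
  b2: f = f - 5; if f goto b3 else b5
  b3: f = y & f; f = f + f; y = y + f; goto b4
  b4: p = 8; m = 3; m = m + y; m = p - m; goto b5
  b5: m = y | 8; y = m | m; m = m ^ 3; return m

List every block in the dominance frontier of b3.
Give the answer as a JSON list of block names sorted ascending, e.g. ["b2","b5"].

Answer: ["b4"]

Derivation:
idom tree: b1←b0 b2←b0 b3←b0 b4←b0 b5←b0
Dom∩ at merges:
  b3: preds {b1,b2}: {b0,b1} ∩ {b0,b2} = {b0}; idom=b0
  b4: preds {b1,b3}: {b0,b1} ∩ {b0,b3} = {b0}; idom=b0
  b5: preds {b2,b4}: {b0,b2} ∩ {b0,b4} = {b0}; idom=b0

DF walk-up:
  b3←b1: walk b1 to b0
  b3←b2: walk b2 to b0
  b4←b1: walk b1 to b0
  b4←b3: walk b3 to b0
  b5←b2: walk b2 to b0
  b5←b4: walk b4 to b0
  DF(b0)=∅
  DF(b1)={b3,b4}
  DF(b2)={b3,b5}
  DF(b3)={b4}
  DF(b4)={b5}
  DF(b5)=∅

DF(b3) = ["b4"]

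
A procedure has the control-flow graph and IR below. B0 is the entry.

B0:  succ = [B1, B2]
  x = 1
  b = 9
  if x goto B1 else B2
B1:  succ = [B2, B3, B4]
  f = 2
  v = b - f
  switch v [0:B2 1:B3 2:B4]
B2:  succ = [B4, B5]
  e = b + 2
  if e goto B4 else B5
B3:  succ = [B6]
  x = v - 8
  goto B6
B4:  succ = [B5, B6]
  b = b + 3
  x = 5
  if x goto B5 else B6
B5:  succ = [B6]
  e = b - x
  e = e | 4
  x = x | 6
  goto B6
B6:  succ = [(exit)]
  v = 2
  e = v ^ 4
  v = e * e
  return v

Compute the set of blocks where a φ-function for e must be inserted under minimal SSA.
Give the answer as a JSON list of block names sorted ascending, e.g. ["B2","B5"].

Answer: ["B4", "B5", "B6"]

Working:
idom tree: B1←B0 B2←B0 B3←B1 B4←B0 B5←B0 B6←B0
Join-block Dom:
  B2: preds {B0,B1}: {B0} ∩ {B0,B1} = {B0}; idom=B0
  B4: preds {B1,B2}: {B0,B1} ∩ {B0,B2} = {B0}; idom=B0
  B5: preds {B2,B4}: {B0,B2} ∩ {B0,B4} = {B0}; idom=B0
  B6: preds {B3,B4,B5}: {B0,B1,B3} ∩ {B0,B4} ∩ {B0,B5} = {B0}; idom=B0

DF derivation:
  join B2 pred B0: · stop@B0
  join B2 pred B1: B1 stop@B0
  join B4 pred B1: B1 stop@B0
  join B4 pred B2: B2 stop@B0
  join B5 pred B2: B2 stop@B0
  join B5 pred B4: B4 stop@B0
  join B6 pred B3: B3→B1 stop@B0
  join B6 pred B4: B4 stop@B0
  join B6 pred B5: B5 stop@B0
  B0: DF=∅
  B1: DF={B2,B4,B6}
  B2: DF={B4,B5}
  B3: DF={B6}
  B4: DF={B5,B6}
  B5: DF={B6}
  B6: DF=∅

φ for e: defs {B2,B5,B6}
  DF⁺ = {B4,B5,B6}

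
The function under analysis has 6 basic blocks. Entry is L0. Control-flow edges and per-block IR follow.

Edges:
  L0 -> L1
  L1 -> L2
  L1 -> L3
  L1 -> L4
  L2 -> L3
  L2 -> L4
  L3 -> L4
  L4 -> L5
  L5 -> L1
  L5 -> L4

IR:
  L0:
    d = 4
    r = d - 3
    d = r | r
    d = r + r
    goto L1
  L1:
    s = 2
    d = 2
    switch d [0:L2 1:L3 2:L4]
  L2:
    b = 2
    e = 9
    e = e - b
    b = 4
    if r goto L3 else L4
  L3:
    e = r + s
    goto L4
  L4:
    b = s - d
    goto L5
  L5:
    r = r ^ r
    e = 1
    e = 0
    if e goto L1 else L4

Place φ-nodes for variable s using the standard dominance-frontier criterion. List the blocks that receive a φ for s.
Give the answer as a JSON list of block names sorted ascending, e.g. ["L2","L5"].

Answer: ["L1"]

Analysis:
idom tree: L1←L0 L2←L1 L3←L1 L4←L1 L5←L4
Dom at joins:
  L1: preds {L0,L5}: {L0} ∩ {L0,L1,L4,L5} = {L0}; idom=L0
  L3: preds {L1,L2}: {L0,L1} ∩ {L0,L1,L2} = {L0,L1}; idom=L1
  L4: preds {L1,L2,L3,L5}: {L0,L1} ∩ {L0,L1,L2} ∩ {L0,L1,L3} ∩ {L0,L1,L4,L5} = {L0,L1}; idom=L1

DF derivation:
  join L1 pred L0: · stop@L0
  join L1 pred L5: L5→L4→L1 stop@L0
  join L3 pred L1: · stop@L1
  join L3 pred L2: L2 stop@L1
  join L4 pred L1: · stop@L1
  join L4 pred L2: L2 stop@L1
  join L4 pred L3: L3 stop@L1
  join L4 pred L5: L5→L4 stop@L1
  L0 → ∅
  L1 → {L1}
  L2 → {L3,L4}
  L3 → {L4}
  L4 → {L1,L4}
  L5 → {L1,L4}

φ for s: defs {L1}
  DF⁺ = {L1}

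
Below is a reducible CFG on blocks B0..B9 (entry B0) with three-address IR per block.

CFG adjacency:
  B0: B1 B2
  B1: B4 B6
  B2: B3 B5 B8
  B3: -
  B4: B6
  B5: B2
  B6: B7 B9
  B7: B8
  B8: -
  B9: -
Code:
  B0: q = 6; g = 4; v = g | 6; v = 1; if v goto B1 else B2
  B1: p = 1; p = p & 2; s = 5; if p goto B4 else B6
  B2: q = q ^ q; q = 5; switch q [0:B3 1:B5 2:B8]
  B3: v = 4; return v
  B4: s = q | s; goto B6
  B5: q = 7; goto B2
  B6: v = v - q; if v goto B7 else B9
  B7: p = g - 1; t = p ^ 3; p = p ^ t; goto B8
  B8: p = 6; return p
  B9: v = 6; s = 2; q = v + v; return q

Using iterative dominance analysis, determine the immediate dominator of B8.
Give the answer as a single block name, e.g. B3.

idom tree: B1←B0 B2←B0 B3←B2 B4←B1 B5←B2 B6←B1 B7←B6 B8←B0 B9←B6
Dom∩ at merges:
  B2: preds {B0,B5}: {B0} ∩ {B0,B2,B5} = {B0}; idom=B0
  B6: preds {B1,B4}: {B0,B1} ∩ {B0,B1,B4} = {B0,B1}; idom=B1
  B8: preds {B2,B7}: {B0,B2} ∩ {B0,B1,B6,B7} = {B0}; idom=B0

idom(B8) = B0

Answer: B0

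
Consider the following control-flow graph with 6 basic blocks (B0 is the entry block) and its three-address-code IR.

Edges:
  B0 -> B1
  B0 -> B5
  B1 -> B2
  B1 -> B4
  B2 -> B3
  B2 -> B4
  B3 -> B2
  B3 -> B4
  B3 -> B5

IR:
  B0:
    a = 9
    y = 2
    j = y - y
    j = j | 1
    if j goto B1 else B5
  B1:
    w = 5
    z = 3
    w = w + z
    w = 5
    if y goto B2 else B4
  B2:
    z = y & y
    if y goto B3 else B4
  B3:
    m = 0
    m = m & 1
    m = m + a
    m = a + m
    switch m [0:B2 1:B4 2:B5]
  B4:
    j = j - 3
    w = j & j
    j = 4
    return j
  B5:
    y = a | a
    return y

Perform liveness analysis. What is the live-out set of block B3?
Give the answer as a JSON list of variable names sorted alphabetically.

Answer: ["a", "j", "y"]

Derivation:
Block summaries:
  B0 def {a,j,y} use ∅
  B1 def {w,z} use {y}
  B2 def {z} use {y}
  B3 def {m} use {a}
  B4 def {j,w} use {j}
  B5 def {y} use {a}

Live sets:
  B0 li=∅ lo={a,j,y}
  B1 li={a,j,y} lo={a,j,y}
  B2 li={a,j,y} lo={a,j,y}
  B3 li={a,j,y} lo={a,j,y}
  B4 li={j} lo=∅
  B5 li={a} lo=∅

live-out(B3) = ["a", "j", "y"]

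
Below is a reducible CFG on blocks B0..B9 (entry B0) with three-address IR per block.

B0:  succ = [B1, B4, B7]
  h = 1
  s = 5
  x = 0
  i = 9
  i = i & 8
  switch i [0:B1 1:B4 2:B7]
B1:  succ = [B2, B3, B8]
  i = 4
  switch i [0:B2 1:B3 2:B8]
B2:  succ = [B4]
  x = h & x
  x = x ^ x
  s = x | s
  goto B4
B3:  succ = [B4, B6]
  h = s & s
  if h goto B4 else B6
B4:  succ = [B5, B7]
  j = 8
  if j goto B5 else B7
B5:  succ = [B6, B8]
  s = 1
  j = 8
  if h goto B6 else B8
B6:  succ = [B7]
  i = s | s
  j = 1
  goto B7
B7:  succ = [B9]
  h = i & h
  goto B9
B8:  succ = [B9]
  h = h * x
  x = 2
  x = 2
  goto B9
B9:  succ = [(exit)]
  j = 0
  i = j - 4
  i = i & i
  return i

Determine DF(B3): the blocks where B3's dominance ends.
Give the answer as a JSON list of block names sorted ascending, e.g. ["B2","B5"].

Answer: ["B4", "B6"]

Working:
idom tree: B1←B0 B2←B1 B3←B1 B4←B0 B5←B4 B6←B0 B7←B0 B8←B0 B9←B0
Dom∩ at merges:
  B4: preds {B0,B2,B3}: {B0} ∩ {B0,B1,B2} ∩ {B0,B1,B3} = {B0}; idom=B0
  B6: preds {B3,B5}: {B0,B1,B3} ∩ {B0,B4,B5} = {B0}; idom=B0
  B7: preds {B0,B4,B6}: {B0} ∩ {B0,B4} ∩ {B0,B6} = {B0}; idom=B0
  B8: preds {B1,B5}: {B0,B1} ∩ {B0,B4,B5} = {B0}; idom=B0
  B9: preds {B7,B8}: {B0,B7} ∩ {B0,B8} = {B0}; idom=B0

DF derivation:
  B4←B0: walk · to B0
  B4←B2: walk B2→B1 to B0
  B4←B3: walk B3→B1 to B0
  B6←B3: walk B3→B1 to B0
  B6←B5: walk B5→B4 to B0
  B7←B0: walk · to B0
  B7←B4: walk B4 to B0
  B7←B6: walk B6 to B0
  B8←B1: walk B1 to B0
  B8←B5: walk B5→B4 to B0
  B9←B7: walk B7 to B0
  B9←B8: walk B8 to B0
  B0 → ∅
  B1 → {B4,B6,B8}
  B2 → {B4}
  B3 → {B4,B6}
  B4 → {B6,B7,B8}
  B5 → {B6,B8}
  B6 → {B7}
  B7 → {B9}
  B8 → {B9}
  B9 → ∅

DF(B3) = ["B4", "B6"]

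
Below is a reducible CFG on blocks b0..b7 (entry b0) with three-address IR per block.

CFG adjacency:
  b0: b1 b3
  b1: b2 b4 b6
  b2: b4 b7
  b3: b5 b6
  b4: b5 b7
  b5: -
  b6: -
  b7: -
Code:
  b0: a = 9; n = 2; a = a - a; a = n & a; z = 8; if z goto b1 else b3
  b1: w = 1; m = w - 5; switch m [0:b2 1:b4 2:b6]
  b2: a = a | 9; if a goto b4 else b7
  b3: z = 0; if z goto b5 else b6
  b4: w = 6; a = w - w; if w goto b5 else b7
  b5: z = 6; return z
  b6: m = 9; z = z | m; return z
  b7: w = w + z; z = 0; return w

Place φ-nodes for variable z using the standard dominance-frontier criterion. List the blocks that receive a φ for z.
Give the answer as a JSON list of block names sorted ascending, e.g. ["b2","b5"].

Answer: ["b5", "b6"]

Analysis:
idom tree: b1←b0 b2←b1 b3←b0 b4←b1 b5←b0 b6←b0 b7←b1
Dom at joins:
  b4: preds {b1,b2}: {b0,b1} ∩ {b0,b1,b2} = {b0,b1}; idom=b1
  b5: preds {b3,b4}: {b0,b3} ∩ {b0,b1,b4} = {b0}; idom=b0
  b6: preds {b1,b3}: {b0,b1} ∩ {b0,b3} = {b0}; idom=b0
  b7: preds {b2,b4}: {b0,b1,b2} ∩ {b0,b1,b4} = {b0,b1}; idom=b1

Frontier:
  b4←b1: walk · to b1
  b4←b2: walk b2 to b1
  b5←b3: walk b3 to b0
  b5←b4: walk b4→b1 to b0
  b6←b1: walk b1 to b0
  b6←b3: walk b3 to b0
  b7←b2: walk b2 to b1
  b7←b4: walk b4 to b1
  DF(b0)=∅
  DF(b1)={b5,b6}
  DF(b2)={b4,b7}
  DF(b3)={b5,b6}
  DF(b4)={b5,b7}
  DF(b5)=∅
  DF(b6)=∅
  DF(b7)=∅

φ for z: defs {b0,b3,b5,b6,b7}
  DF⁺ = {b5,b6}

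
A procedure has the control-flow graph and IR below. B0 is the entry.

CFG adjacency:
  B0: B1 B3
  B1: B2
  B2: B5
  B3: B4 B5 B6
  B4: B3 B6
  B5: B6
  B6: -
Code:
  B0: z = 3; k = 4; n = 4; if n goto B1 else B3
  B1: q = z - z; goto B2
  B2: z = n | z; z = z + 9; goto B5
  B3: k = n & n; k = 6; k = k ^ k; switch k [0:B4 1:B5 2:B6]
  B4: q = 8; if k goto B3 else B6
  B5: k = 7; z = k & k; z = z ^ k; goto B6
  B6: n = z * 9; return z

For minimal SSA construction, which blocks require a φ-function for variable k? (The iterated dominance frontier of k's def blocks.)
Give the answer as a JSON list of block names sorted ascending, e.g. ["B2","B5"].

idom tree: B1←B0 B2←B1 B3←B0 B4←B3 B5←B0 B6←B0
Dom at joins:
  B3: preds {B0,B4}: {B0} ∩ {B0,B3,B4} = {B0}; idom=B0
  B5: preds {B2,B3}: {B0,B1,B2} ∩ {B0,B3} = {B0}; idom=B0
  B6: preds {B3,B4,B5}: {B0,B3} ∩ {B0,B3,B4} ∩ {B0,B5} = {B0}; idom=B0

Frontier:
  join B3 pred B0: · stop@B0
  join B3 pred B4: B4→B3 stop@B0
  join B5 pred B2: B2→B1 stop@B0
  join B5 pred B3: B3 stop@B0
  join B6 pred B3: B3 stop@B0
  join B6 pred B4: B4→B3 stop@B0
  join B6 pred B5: B5 stop@B0
  B0: DF=∅
  B1: DF={B5}
  B2: DF={B5}
  B3: DF={B3,B5,B6}
  B4: DF={B3,B6}
  B5: DF={B6}
  B6: DF=∅

φ for k: defs {B0,B3,B5}
  DF⁺ = {B3,B5,B6}

Answer: ["B3", "B5", "B6"]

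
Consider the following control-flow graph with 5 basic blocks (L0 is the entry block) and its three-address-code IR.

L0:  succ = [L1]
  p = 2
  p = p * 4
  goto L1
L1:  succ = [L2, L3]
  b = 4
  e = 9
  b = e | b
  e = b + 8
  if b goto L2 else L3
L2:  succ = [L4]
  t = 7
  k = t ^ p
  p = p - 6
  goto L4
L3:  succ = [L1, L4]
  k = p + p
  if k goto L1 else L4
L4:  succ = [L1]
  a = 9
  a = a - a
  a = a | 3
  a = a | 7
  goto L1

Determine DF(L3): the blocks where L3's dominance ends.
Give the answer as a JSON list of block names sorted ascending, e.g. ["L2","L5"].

Answer: ["L1", "L4"]

Analysis:
idom tree: L1←L0 L2←L1 L3←L1 L4←L1
Dom at joins:
  L1: preds {L0,L3,L4}: {L0} ∩ {L0,L1,L3} ∩ {L0,L1,L4} = {L0}; idom=L0
  L4: preds {L2,L3}: {L0,L1,L2} ∩ {L0,L1,L3} = {L0,L1}; idom=L1

DF walk-up:
  L1←L0: walk · to L0
  L1←L3: walk L3→L1 to L0
  L1←L4: walk L4→L1 to L0
  L4←L2: walk L2 to L1
  L4←L3: walk L3 to L1
  L0 → ∅
  L1 → {L1}
  L2 → {L4}
  L3 → {L1,L4}
  L4 → {L1}

DF(L3) = ["L1", "L4"]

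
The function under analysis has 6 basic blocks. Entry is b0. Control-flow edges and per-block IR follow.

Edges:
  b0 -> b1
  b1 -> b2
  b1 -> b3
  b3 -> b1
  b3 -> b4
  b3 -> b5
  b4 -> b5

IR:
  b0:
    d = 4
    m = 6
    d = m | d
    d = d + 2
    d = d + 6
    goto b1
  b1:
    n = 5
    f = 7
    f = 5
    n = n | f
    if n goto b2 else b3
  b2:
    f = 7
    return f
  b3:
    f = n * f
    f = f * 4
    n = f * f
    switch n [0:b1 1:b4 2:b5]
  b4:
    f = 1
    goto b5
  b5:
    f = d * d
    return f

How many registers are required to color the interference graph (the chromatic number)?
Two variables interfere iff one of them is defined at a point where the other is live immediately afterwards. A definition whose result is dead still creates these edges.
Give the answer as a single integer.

Answer: 3

Derivation:
Block summaries:
  b0 def {d,m} use ∅
  b1 def {f,n} use ∅
  b2 def {f} use ∅
  b3 def {f,n} use {f,n}
  b4 def {f} use ∅
  b5 def {f} use {d}

Backward fixpoint:
  live b0: ∅→{d}
  live b1: {d}→{d,f,n}
  live b2: ∅→∅
  live b3: {d,f,n}→{d}
  live b4: {d}→{d}
  live b5: {d}→∅

Interference:
  d↔{f,m,n}
  f↔{d,n}
  m↔{d}
  n↔{d,f}

Registers:
  lower bound: {d,f,n} mutually conflict ⇒ χ ≥ 3
  assign d→r0 f→r1 m→r1 n→r2 — no edge inside a register ⇒ χ ≤ 3
  χ = 3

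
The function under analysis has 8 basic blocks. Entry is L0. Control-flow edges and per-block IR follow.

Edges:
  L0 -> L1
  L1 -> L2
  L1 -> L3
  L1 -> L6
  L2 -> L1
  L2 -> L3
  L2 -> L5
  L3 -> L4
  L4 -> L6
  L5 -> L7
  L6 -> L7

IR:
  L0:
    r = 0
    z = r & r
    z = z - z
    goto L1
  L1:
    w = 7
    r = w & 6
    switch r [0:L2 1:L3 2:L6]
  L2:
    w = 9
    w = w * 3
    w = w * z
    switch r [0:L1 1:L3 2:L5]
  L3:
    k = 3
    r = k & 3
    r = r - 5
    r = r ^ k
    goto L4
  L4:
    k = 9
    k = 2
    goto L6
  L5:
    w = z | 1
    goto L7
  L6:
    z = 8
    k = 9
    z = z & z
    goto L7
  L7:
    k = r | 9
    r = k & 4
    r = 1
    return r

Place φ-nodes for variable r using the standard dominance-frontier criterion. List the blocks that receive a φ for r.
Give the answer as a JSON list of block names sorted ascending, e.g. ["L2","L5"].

Answer: ["L1", "L6", "L7"]

Derivation:
idom tree: L1←L0 L2←L1 L3←L1 L4←L3 L5←L2 L6←L1 L7←L1
Dom∩ at merges:
  L1: preds {L0,L2}: {L0} ∩ {L0,L1,L2} = {L0}; idom=L0
  L3: preds {L1,L2}: {L0,L1} ∩ {L0,L1,L2} = {L0,L1}; idom=L1
  L6: preds {L1,L4}: {L0,L1} ∩ {L0,L1,L3,L4} = {L0,L1}; idom=L1
  L7: preds {L5,L6}: {L0,L1,L2,L5} ∩ {L0,L1,L6} = {L0,L1}; idom=L1

DF derivation:
  L1←L0: walk · to L0
  L1←L2: walk L2→L1 to L0
  L3←L1: walk · to L1
  L3←L2: walk L2 to L1
  L6←L1: walk · to L1
  L6←L4: walk L4→L3 to L1
  L7←L5: walk L5→L2 to L1
  L7←L6: walk L6 to L1
  L0 → ∅
  L1 → {L1}
  L2 → {L1,L3,L7}
  L3 → {L6}
  L4 → {L6}
  L5 → {L7}
  L6 → {L7}
  L7 → ∅

φ for r: defs {L0,L1,L3,L7}
  DF⁺ = {L1,L6,L7}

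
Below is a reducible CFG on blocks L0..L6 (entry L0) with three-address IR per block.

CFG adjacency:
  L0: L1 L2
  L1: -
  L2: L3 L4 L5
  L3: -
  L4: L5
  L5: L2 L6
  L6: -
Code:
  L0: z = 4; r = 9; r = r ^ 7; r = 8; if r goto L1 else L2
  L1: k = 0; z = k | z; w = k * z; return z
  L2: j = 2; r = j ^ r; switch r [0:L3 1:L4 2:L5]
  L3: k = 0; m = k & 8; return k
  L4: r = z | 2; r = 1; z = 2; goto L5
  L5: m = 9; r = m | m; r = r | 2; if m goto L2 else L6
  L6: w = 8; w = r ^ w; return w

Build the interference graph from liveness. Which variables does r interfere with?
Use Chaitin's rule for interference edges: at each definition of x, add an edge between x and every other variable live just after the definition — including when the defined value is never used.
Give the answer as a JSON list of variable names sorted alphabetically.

Per-block:
  L0 def {r,z} use ∅
  L1 def {k,w,z} use {z}
  L2 def {j,r} use {r}
  L3 def {k,m} use ∅
  L4 def {r,z} use {z}
  L5 def {m,r} use ∅
  L6 def {w} use {r}

Backward fixpoint:
  live L0: ∅→{r,z}
  live L1: {z}→∅
  live L2: {r,z}→{z}
  live L3: ∅→∅
  live L4: {z}→{z}
  live L5: {z}→{r,z}
  live L6: {r}→∅

Conflict graph:
  j↔{r,z}
  k↔{m,z}
  m↔{k,r,z}
  r↔{j,m,w,z}
  w↔{r,z}
  z↔{j,k,m,r,w}

N(r) = ["j", "m", "w", "z"]

Answer: ["j", "m", "w", "z"]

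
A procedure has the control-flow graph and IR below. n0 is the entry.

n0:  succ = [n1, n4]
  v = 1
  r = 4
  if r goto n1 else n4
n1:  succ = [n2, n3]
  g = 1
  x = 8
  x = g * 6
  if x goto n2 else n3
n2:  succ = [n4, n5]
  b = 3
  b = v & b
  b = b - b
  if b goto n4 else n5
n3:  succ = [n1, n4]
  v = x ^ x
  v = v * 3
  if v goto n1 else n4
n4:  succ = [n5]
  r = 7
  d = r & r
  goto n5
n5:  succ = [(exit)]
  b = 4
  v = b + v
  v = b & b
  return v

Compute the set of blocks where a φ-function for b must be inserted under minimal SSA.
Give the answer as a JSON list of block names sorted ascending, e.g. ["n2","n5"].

Answer: ["n4", "n5"]

Derivation:
idom tree: n1←n0 n2←n1 n3←n1 n4←n0 n5←n0
Dom at joins:
  n1: preds {n0,n3}: {n0} ∩ {n0,n1,n3} = {n0}; idom=n0
  n4: preds {n0,n2,n3}: {n0} ∩ {n0,n1,n2} ∩ {n0,n1,n3} = {n0}; idom=n0
  n5: preds {n2,n4}: {n0,n1,n2} ∩ {n0,n4} = {n0}; idom=n0

Frontier:
  join n1 pred n0: · stop@n0
  join n1 pred n3: n3→n1 stop@n0
  join n4 pred n0: · stop@n0
  join n4 pred n2: n2→n1 stop@n0
  join n4 pred n3: n3→n1 stop@n0
  join n5 pred n2: n2→n1 stop@n0
  join n5 pred n4: n4 stop@n0
  n0 → ∅
  n1 → {n1,n4,n5}
  n2 → {n4,n5}
  n3 → {n1,n4}
  n4 → {n5}
  n5 → ∅

φ for b: defs {n2,n5}
  DF⁺ = {n4,n5}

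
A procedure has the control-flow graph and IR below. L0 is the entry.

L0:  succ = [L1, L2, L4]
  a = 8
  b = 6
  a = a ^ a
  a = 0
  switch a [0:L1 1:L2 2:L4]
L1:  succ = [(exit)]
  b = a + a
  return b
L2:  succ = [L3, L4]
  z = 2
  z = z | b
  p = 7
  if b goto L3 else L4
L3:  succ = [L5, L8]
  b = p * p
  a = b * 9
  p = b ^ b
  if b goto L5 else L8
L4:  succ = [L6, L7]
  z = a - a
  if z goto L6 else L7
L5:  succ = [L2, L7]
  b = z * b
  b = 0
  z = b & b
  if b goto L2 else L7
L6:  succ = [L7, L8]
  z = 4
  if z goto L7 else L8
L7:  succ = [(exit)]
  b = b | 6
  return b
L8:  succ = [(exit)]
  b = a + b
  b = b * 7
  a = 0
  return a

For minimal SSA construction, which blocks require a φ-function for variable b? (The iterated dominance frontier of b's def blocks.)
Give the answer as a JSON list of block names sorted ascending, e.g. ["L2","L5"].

idom tree: L1←L0 L2←L0 L3←L2 L4←L0 L5←L3 L6←L4 L7←L0 L8←L0
Dom at joins:
  L2: preds {L0,L5}: {L0} ∩ {L0,L2,L3,L5} = {L0}; idom=L0
  L4: preds {L0,L2}: {L0} ∩ {L0,L2} = {L0}; idom=L0
  L7: preds {L4,L5,L6}: {L0,L4} ∩ {L0,L2,L3,L5} ∩ {L0,L4,L6} = {L0}; idom=L0
  L8: preds {L3,L6}: {L0,L2,L3} ∩ {L0,L4,L6} = {L0}; idom=L0

Frontier:
  join L2 pred L0: · stop@L0
  join L2 pred L5: L5→L3→L2 stop@L0
  join L4 pred L0: · stop@L0
  join L4 pred L2: L2 stop@L0
  join L7 pred L4: L4 stop@L0
  join L7 pred L5: L5→L3→L2 stop@L0
  join L7 pred L6: L6→L4 stop@L0
  join L8 pred L3: L3→L2 stop@L0
  join L8 pred L6: L6→L4 stop@L0
  L0: DF=∅
  L1: DF=∅
  L2: DF={L2,L4,L7,L8}
  L3: DF={L2,L7,L8}
  L4: DF={L7,L8}
  L5: DF={L2,L7}
  L6: DF={L7,L8}
  L7: DF=∅
  L8: DF=∅

φ for b: defs {L0,L1,L3,L5,L7,L8}
  DF⁺ = {L2,L4,L7,L8}

Answer: ["L2", "L4", "L7", "L8"]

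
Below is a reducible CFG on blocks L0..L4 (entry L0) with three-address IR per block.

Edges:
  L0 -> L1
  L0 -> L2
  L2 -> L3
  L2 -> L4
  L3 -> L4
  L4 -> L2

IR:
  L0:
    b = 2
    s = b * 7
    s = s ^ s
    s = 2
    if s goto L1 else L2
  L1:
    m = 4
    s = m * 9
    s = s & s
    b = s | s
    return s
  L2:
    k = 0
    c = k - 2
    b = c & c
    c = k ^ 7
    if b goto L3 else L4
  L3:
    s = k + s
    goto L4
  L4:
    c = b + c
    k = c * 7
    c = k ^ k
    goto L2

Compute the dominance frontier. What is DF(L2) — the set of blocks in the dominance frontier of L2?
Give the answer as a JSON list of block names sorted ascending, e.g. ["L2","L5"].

Answer: ["L2"]

Analysis:
idom tree: L1←L0 L2←L0 L3←L2 L4←L2
Join-block Dom:
  L2: preds {L0,L4}: {L0} ∩ {L0,L2,L4} = {L0}; idom=L0
  L4: preds {L2,L3}: {L0,L2} ∩ {L0,L2,L3} = {L0,L2}; idom=L2

DF derivation:
  L2←L0: walk · to L0
  L2←L4: walk L4→L2 to L0
  L4←L2: walk · to L2
  L4←L3: walk L3 to L2
  L0 → ∅
  L1 → ∅
  L2 → {L2}
  L3 → {L4}
  L4 → {L2}

DF(L2) = ["L2"]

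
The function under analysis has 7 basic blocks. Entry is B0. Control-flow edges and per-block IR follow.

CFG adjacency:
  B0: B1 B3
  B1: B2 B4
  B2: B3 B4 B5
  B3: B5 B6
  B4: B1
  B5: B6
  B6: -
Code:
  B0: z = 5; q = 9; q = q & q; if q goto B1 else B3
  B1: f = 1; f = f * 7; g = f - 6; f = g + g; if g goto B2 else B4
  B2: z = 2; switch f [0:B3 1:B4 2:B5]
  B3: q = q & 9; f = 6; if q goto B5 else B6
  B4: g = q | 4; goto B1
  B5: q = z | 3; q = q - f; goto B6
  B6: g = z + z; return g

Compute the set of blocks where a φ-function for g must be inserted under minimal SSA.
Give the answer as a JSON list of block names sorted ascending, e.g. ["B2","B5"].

idom tree: B1←B0 B2←B1 B3←B0 B4←B1 B5←B0 B6←B0
Dom∩ at merges:
  B1: preds {B0,B4}: {B0} ∩ {B0,B1,B4} = {B0}; idom=B0
  B3: preds {B0,B2}: {B0} ∩ {B0,B1,B2} = {B0}; idom=B0
  B4: preds {B1,B2}: {B0,B1} ∩ {B0,B1,B2} = {B0,B1}; idom=B1
  B5: preds {B2,B3}: {B0,B1,B2} ∩ {B0,B3} = {B0}; idom=B0
  B6: preds {B3,B5}: {B0,B3} ∩ {B0,B5} = {B0}; idom=B0

Frontier:
  B1←B0: walk · to B0
  B1←B4: walk B4→B1 to B0
  B3←B0: walk · to B0
  B3←B2: walk B2→B1 to B0
  B4←B1: walk · to B1
  B4←B2: walk B2 to B1
  B5←B2: walk B2→B1 to B0
  B5←B3: walk B3 to B0
  B6←B3: walk B3 to B0
  B6←B5: walk B5 to B0
  DF(B0)=∅
  DF(B1)={B1,B3,B5}
  DF(B2)={B3,B4,B5}
  DF(B3)={B5,B6}
  DF(B4)={B1}
  DF(B5)={B6}
  DF(B6)=∅

φ for g: defs {B1,B4,B6}
  DF⁺ = {B1,B3,B5,B6}

Answer: ["B1", "B3", "B5", "B6"]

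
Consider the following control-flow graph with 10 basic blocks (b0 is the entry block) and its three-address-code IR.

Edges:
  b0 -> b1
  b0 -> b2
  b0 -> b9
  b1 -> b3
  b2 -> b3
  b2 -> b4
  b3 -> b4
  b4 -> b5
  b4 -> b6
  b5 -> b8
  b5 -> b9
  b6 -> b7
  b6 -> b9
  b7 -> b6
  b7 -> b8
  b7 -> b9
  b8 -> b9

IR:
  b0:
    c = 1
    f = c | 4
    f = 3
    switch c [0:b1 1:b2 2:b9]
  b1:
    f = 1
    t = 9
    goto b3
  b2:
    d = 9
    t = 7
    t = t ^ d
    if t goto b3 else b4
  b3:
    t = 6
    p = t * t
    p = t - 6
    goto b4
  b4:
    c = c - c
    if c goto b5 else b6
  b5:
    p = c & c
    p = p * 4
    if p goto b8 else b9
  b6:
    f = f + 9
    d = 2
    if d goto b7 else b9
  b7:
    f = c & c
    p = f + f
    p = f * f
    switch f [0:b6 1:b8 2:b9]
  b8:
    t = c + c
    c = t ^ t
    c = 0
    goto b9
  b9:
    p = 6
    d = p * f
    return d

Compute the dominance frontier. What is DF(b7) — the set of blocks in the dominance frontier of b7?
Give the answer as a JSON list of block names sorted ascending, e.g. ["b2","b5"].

idom tree: b1←b0 b2←b0 b3←b0 b4←b0 b5←b4 b6←b4 b7←b6 b8←b4 b9←b0
Dom at joins:
  b3: preds {b1,b2}: {b0,b1} ∩ {b0,b2} = {b0}; idom=b0
  b4: preds {b2,b3}: {b0,b2} ∩ {b0,b3} = {b0}; idom=b0
  b6: preds {b4,b7}: {b0,b4} ∩ {b0,b4,b6,b7} = {b0,b4}; idom=b4
  b8: preds {b5,b7}: {b0,b4,b5} ∩ {b0,b4,b6,b7} = {b0,b4}; idom=b4
  b9: preds {b0,b5,b6,b7,b8}: {b0} ∩ {b0,b4,b5} ∩ {b0,b4,b6} ∩ {b0,b4,b6,b7} ∩ {b0,b4,b8} = {b0}; idom=b0

Frontier:
  join b3 pred b1: b1 stop@b0
  join b3 pred b2: b2 stop@b0
  join b4 pred b2: b2 stop@b0
  join b4 pred b3: b3 stop@b0
  join b6 pred b4: · stop@b4
  join b6 pred b7: b7→b6 stop@b4
  join b8 pred b5: b5 stop@b4
  join b8 pred b7: b7→b6 stop@b4
  join b9 pred b0: · stop@b0
  join b9 pred b5: b5→b4 stop@b0
  join b9 pred b6: b6→b4 stop@b0
  join b9 pred b7: b7→b6→b4 stop@b0
  join b9 pred b8: b8→b4 stop@b0
  b0 → ∅
  b1 → {b3}
  b2 → {b3,b4}
  b3 → {b4}
  b4 → {b9}
  b5 → {b8,b9}
  b6 → {b6,b8,b9}
  b7 → {b6,b8,b9}
  b8 → {b9}
  b9 → ∅

DF(b7) = ["b6", "b8", "b9"]

Answer: ["b6", "b8", "b9"]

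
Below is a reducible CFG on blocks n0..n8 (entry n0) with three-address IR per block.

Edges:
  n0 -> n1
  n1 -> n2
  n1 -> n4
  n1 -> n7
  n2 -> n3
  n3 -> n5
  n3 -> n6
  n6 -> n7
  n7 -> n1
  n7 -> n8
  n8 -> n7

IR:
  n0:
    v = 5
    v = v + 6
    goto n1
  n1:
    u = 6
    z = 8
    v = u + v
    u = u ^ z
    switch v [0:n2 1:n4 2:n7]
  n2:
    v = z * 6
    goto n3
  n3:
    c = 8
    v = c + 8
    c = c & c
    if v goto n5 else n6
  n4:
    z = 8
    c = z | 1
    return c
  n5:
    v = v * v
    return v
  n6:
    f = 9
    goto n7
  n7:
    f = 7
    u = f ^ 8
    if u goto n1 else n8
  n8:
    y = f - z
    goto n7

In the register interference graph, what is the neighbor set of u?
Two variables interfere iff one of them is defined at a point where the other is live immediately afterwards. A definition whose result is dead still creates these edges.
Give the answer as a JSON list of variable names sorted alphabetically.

Answer: ["f", "v", "z"]

Working:
Block summaries:
  n0 def {v} use ∅
  n1 def {u,v,z} use {v}
  n2 def {v} use {z}
  n3 def {c,v} use ∅
  n4 def {c,z} use ∅
  n5 def {v} use {v}
  n6 def {f} use ∅
  n7 def {f,u} use ∅
  n8 def {y} use {f,z}

Live sets:
  live n0: ∅→{v}
  live n1: {v}→{v,z}
  live n2: {z}→{z}
  live n3: {z}→{v,z}
  live n4: ∅→∅
  live n5: {v}→∅
  live n6: {v,z}→{v,z}
  live n7: {v,z}→{f,v,z}
  live n8: {f,v,z}→{v,z}

Interference:
  c↔{v,z}
  f↔{u,v,z}
  u↔{f,v,z}
  v↔{c,f,u,y,z}
  y↔{v,z}
  z↔{c,f,u,v,y}

N(u) = ["f", "v", "z"]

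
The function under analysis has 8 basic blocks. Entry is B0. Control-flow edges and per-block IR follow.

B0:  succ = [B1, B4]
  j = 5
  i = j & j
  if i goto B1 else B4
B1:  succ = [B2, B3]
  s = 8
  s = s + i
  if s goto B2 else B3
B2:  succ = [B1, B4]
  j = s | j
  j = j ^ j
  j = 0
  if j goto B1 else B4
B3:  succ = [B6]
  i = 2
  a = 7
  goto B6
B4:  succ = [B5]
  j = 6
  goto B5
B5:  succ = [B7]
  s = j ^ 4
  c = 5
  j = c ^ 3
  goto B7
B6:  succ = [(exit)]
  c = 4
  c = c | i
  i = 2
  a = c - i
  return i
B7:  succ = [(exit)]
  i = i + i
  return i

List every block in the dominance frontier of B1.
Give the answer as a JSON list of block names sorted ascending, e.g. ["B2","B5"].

Answer: ["B1", "B4"]

Analysis:
idom tree: B1←B0 B2←B1 B3←B1 B4←B0 B5←B4 B6←B3 B7←B5
Join-block Dom:
  B1: preds {B0,B2}: {B0} ∩ {B0,B1,B2} = {B0}; idom=B0
  B4: preds {B0,B2}: {B0} ∩ {B0,B1,B2} = {B0}; idom=B0

Frontier:
  B1←B0: walk · to B0
  B1←B2: walk B2→B1 to B0
  B4←B0: walk · to B0
  B4←B2: walk B2→B1 to B0
  DF(B0)=∅
  DF(B1)={B1,B4}
  DF(B2)={B1,B4}
  DF(B3)=∅
  DF(B4)=∅
  DF(B5)=∅
  DF(B6)=∅
  DF(B7)=∅

DF(B1) = ["B1", "B4"]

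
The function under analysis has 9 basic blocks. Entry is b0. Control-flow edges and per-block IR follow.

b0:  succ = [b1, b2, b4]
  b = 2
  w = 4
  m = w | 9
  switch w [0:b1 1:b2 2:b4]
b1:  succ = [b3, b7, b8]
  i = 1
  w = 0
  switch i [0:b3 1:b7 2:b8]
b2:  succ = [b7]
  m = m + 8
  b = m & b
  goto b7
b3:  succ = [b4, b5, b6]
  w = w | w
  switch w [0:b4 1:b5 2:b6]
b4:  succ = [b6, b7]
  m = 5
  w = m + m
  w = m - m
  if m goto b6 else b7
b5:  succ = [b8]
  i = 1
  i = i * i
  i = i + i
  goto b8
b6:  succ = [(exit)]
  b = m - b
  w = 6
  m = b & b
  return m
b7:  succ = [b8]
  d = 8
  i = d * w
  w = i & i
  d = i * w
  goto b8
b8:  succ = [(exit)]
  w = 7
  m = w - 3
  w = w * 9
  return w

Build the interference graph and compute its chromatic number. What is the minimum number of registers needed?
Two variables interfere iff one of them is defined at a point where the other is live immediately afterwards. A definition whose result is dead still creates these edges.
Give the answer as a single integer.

Answer: 4

Analysis:
Block summaries:
  b0 def {b,m,w} use ∅
  b1 def {i,w} use ∅
  b2 def {b,m} use {b,m}
  b3 def {w} use {w}
  b4 def {m,w} use ∅
  b5 def {i} use ∅
  b6 def {b,m,w} use {b,m}
  b7 def {d,i,w} use {w}
  b8 def {m,w} use ∅

Backward fixpoint:
  b0: in=∅ out={b,m,w}
  b1: in={b,m} out={b,m,w}
  b2: in={b,m,w} out={w}
  b3: in={b,m,w} out={b,m}
  b4: in={b} out={b,m,w}
  b5: in=∅ out=∅
  b6: in={b,m} out=∅
  b7: in={w} out=∅
  b8: in=∅ out=∅

Interfere edges:
  b: {i,m,w}
  d: {w}
  i: {b,m,w}
  m: {b,i,w}
  w: {b,d,i,m}

Colouring:
  clique {b,i,m,w} ⇒ need ≥ 4
  assign b→r1 d→r1 i→r2 m→r3 w→r0 — no edge inside a register ⇒ χ ≤ 4
  χ = 4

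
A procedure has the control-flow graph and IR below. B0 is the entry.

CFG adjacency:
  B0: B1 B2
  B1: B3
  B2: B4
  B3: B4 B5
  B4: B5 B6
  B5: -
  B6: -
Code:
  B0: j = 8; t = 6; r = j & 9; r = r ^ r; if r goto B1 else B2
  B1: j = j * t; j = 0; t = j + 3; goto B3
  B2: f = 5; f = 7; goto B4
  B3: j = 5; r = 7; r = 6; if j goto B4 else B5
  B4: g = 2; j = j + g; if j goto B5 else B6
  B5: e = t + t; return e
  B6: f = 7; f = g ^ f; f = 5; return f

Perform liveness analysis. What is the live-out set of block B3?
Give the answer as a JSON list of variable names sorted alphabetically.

def/use:
  B0: def={j,r,t} ue=∅
  B1: def={j,t} ue={j,t}
  B2: def={f} ue=∅
  B3: def={j,r} ue=∅
  B4: def={g,j} ue={j}
  B5: def={e} ue={t}
  B6: def={f} ue={g}

Backward fixpoint:
  B0 li=∅ lo={j,t}
  B1 li={j,t} lo={t}
  B2 li={j,t} lo={j,t}
  B3 li={t} lo={j,t}
  B4 li={j,t} lo={g,t}
  B5 li={t} lo=∅
  B6 li={g} lo=∅

live-out(B3) = ["j", "t"]

Answer: ["j", "t"]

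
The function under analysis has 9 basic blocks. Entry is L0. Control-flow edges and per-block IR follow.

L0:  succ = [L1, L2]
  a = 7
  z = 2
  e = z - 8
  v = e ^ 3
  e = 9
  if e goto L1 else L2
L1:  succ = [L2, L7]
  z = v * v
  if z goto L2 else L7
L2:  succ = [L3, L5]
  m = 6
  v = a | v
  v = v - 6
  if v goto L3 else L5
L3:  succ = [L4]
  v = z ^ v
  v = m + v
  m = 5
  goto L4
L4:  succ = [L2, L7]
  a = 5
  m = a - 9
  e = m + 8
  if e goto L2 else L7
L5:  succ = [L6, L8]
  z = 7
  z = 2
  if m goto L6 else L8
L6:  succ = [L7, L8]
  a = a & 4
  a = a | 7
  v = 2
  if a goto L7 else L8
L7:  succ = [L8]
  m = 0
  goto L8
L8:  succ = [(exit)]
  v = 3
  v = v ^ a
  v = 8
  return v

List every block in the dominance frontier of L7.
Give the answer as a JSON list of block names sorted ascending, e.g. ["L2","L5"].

Answer: ["L8"]

Working:
idom tree: L1←L0 L2←L0 L3←L2 L4←L3 L5←L2 L6←L5 L7←L0 L8←L0
Dom∩ at merges:
  L2: preds {L0,L1,L4}: {L0} ∩ {L0,L1} ∩ {L0,L2,L3,L4} = {L0}; idom=L0
  L7: preds {L1,L4,L6}: {L0,L1} ∩ {L0,L2,L3,L4} ∩ {L0,L2,L5,L6} = {L0}; idom=L0
  L8: preds {L5,L6,L7}: {L0,L2,L5} ∩ {L0,L2,L5,L6} ∩ {L0,L7} = {L0}; idom=L0

DF derivation:
  L2←L0: walk · to L0
  L2←L1: walk L1 to L0
  L2←L4: walk L4→L3→L2 to L0
  L7←L1: walk L1 to L0
  L7←L4: walk L4→L3→L2 to L0
  L7←L6: walk L6→L5→L2 to L0
  L8←L5: walk L5→L2 to L0
  L8←L6: walk L6→L5→L2 to L0
  L8←L7: walk L7 to L0
  DF(L0)=∅
  DF(L1)={L2,L7}
  DF(L2)={L2,L7,L8}
  DF(L3)={L2,L7}
  DF(L4)={L2,L7}
  DF(L5)={L7,L8}
  DF(L6)={L7,L8}
  DF(L7)={L8}
  DF(L8)=∅

DF(L7) = ["L8"]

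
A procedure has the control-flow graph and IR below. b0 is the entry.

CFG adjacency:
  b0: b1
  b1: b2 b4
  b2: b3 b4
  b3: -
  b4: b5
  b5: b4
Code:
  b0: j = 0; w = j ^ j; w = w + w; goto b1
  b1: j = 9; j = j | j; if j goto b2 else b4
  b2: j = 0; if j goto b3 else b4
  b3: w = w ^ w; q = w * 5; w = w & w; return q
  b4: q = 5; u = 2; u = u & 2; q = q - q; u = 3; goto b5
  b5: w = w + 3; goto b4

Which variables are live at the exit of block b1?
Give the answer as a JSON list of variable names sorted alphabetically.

Answer: ["w"]

Working:
Per-block:
  b0: def={j,w} ue=∅
  b1: def={j} ue=∅
  b2: def={j} ue=∅
  b3: def={q,w} ue={w}
  b4: def={q,u} ue=∅
  b5: def={w} ue={w}

Backward fixpoint:
  live b0: ∅→{w}
  live b1: {w}→{w}
  live b2: {w}→{w}
  live b3: {w}→∅
  live b4: {w}→{w}
  live b5: {w}→{w}

live-out(b1) = ["w"]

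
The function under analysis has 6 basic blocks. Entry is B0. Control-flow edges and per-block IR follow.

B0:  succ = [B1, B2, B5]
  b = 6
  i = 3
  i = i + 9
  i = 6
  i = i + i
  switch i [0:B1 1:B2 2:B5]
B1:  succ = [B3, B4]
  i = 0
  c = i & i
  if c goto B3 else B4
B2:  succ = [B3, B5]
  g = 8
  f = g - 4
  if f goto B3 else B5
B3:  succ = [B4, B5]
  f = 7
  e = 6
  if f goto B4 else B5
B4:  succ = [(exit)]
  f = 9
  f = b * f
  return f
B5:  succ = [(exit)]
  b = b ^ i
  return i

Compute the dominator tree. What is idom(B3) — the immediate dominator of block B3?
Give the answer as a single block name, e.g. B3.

Answer: B0

Analysis:
idom tree: B1←B0 B2←B0 B3←B0 B4←B0 B5←B0
Join-block Dom:
  B3: preds {B1,B2}: {B0,B1} ∩ {B0,B2} = {B0}; idom=B0
  B4: preds {B1,B3}: {B0,B1} ∩ {B0,B3} = {B0}; idom=B0
  B5: preds {B0,B2,B3}: {B0} ∩ {B0,B2} ∩ {B0,B3} = {B0}; idom=B0

idom(B3) = B0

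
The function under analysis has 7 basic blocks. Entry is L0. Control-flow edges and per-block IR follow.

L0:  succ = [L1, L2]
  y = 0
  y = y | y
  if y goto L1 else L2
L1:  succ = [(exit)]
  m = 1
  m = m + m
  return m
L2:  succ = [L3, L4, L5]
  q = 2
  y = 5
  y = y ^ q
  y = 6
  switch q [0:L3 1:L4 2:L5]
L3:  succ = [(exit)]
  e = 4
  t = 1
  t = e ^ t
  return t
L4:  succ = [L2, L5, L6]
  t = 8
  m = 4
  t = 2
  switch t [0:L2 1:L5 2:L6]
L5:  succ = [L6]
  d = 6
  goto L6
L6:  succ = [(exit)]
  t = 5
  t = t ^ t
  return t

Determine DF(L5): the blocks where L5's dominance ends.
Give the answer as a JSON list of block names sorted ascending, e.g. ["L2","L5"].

Answer: ["L6"]

Derivation:
idom tree: L1←L0 L2←L0 L3←L2 L4←L2 L5←L2 L6←L2
Dom∩ at merges:
  L2: preds {L0,L4}: {L0} ∩ {L0,L2,L4} = {L0}; idom=L0
  L5: preds {L2,L4}: {L0,L2} ∩ {L0,L2,L4} = {L0,L2}; idom=L2
  L6: preds {L4,L5}: {L0,L2,L4} ∩ {L0,L2,L5} = {L0,L2}; idom=L2

DF walk-up:
  L2←L0: walk · to L0
  L2←L4: walk L4→L2 to L0
  L5←L2: walk · to L2
  L5←L4: walk L4 to L2
  L6←L4: walk L4 to L2
  L6←L5: walk L5 to L2
  L0 → ∅
  L1 → ∅
  L2 → {L2}
  L3 → ∅
  L4 → {L2,L5,L6}
  L5 → {L6}
  L6 → ∅

DF(L5) = ["L6"]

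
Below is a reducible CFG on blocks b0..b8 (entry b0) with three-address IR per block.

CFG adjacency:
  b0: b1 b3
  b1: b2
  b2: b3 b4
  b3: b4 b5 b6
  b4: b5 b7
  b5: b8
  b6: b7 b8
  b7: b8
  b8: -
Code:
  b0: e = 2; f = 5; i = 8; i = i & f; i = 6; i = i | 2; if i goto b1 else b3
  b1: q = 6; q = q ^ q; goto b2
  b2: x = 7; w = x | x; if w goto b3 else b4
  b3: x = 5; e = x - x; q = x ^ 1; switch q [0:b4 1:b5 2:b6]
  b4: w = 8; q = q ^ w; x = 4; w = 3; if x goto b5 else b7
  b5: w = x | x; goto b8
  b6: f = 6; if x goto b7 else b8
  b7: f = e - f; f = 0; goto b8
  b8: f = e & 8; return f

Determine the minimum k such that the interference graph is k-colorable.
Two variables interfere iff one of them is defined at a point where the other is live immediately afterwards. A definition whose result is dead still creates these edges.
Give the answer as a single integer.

Answer: 5

Derivation:
Per-block:
  b0 def {e,f,i} use ∅
  b1 def {q} use ∅
  b2 def {w,x} use ∅
  b3 def {e,q,x} use ∅
  b4 def {q,w,x} use {q}
  b5 def {w} use {x}
  b6 def {f} use {x}
  b7 def {f} use {e,f}
  b8 def {f} use {e}

Backward fixpoint:
  live b0: ∅→{e,f}
  live b1: {e,f}→{e,f,q}
  live b2: {e,f,q}→{e,f,q}
  live b3: {f}→{e,f,q,x}
  live b4: {e,f,q}→{e,f,x}
  live b5: {e,x}→{e}
  live b6: {e,x}→{e,f}
  live b7: {e,f}→{e}
  live b8: {e}→∅

Interfere edges:
  e — {f,i,q,w,x}
  f — {e,i,q,w,x}
  i — {e,f}
  q — {e,f,w,x}
  w — {e,f,q,x}
  x — {e,f,q,w}

Colouring:
  clique {e,f,q,w,x} ⇒ need ≥ 5
  5-colouring: r0={e}  r1={f}  r2={i,q}  r3={w}  r4={x}
  χ = 5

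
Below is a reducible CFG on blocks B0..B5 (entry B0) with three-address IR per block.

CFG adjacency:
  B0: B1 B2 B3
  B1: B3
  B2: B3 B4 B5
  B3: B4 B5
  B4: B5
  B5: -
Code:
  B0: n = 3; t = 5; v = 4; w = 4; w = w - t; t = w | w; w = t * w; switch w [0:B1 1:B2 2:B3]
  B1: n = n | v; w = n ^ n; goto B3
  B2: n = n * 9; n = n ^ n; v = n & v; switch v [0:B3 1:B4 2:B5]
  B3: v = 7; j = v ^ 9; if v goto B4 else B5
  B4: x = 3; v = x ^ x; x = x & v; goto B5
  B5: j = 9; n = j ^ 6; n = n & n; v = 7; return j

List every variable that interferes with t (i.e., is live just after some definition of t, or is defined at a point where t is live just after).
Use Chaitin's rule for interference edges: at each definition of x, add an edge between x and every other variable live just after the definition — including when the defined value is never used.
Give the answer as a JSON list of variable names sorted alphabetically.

Per-block:
  B0 def {n,t,v,w} use ∅
  B1 def {n,w} use {n,v}
  B2 def {n,v} use {n,v}
  B3 def {j,v} use ∅
  B4 def {v,x} use ∅
  B5 def {j,n,v} use ∅

Backward fixpoint:
  live B0: ∅→{n,v}
  live B1: {n,v}→∅
  live B2: {n,v}→∅
  live B3: ∅→∅
  live B4: ∅→∅
  live B5: ∅→∅

Interference:
  j — {n,v}
  n — {j,t,v,w}
  t — {n,v,w}
  v — {j,n,t,w,x}
  w — {n,t,v}
  x — {v}

N(t) = ["n", "v", "w"]

Answer: ["n", "v", "w"]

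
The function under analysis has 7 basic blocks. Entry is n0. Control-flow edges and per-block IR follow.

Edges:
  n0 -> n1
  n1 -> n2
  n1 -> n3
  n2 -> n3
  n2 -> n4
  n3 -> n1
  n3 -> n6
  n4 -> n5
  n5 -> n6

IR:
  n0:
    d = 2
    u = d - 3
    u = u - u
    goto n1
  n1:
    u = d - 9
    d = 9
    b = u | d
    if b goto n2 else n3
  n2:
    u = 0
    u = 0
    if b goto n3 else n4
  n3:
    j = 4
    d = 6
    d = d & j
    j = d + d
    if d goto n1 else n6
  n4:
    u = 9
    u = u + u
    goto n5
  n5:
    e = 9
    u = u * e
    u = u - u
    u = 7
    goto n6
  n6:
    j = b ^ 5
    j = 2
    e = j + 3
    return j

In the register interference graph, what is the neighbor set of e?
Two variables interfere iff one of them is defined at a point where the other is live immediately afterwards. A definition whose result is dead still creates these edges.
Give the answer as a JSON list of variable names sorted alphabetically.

def/use:
  n0 def {d,u} use ∅
  n1 def {b,d,u} use {d}
  n2 def {u} use {b}
  n3 def {d,j} use ∅
  n4 def {u} use ∅
  n5 def {e,u} use {u}
  n6 def {e,j} use {b}

Backward fixpoint:
  n0: in=∅ out={d}
  n1: in={d} out={b}
  n2: in={b} out={b}
  n3: in={b} out={b,d}
  n4: in={b} out={b,u}
  n5: in={b,u} out={b}
  n6: in={b} out=∅

Conflict graph:
  b↔{d,e,j,u}
  d↔{b,j,u}
  e↔{b,j,u}
  j↔{b,d,e}
  u↔{b,d,e}

N(e) = ["b", "j", "u"]

Answer: ["b", "j", "u"]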